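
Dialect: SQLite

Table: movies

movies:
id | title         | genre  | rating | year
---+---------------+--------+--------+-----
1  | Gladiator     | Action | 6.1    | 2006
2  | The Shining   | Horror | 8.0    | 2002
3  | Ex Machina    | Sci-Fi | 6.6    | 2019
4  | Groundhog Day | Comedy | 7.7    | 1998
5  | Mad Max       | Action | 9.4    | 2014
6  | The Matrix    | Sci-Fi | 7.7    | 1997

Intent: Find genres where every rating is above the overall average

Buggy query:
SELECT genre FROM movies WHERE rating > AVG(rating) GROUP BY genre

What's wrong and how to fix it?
Bug: WHERE evaluates per row before aggregation, so AVG() is unavailable

Fix: Use a subquery for AVG and a HAVING MIN(...) filter so the condition holds for every row in the group

Corrected query:
SELECT genre FROM movies GROUP BY genre HAVING MIN(rating) > (SELECT AVG(rating) FROM movies)

Result:
genre 
------
Comedy
Horror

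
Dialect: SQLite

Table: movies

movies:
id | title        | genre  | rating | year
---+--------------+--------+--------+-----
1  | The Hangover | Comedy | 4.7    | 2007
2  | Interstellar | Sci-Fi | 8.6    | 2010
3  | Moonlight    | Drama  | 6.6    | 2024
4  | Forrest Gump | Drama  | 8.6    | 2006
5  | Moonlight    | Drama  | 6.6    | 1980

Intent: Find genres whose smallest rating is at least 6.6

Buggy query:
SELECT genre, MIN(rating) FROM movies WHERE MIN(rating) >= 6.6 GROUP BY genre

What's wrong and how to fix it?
Bug: MIN() in WHERE is a misuse of aggregate

Fix: Replace WHERE with HAVING after the GROUP BY

Corrected query:
SELECT genre, MIN(rating) FROM movies GROUP BY genre HAVING MIN(rating) >= 6.6

Result:
genre  | MIN(rating)
-------+------------
Drama  | 6.6        
Sci-Fi | 8.6        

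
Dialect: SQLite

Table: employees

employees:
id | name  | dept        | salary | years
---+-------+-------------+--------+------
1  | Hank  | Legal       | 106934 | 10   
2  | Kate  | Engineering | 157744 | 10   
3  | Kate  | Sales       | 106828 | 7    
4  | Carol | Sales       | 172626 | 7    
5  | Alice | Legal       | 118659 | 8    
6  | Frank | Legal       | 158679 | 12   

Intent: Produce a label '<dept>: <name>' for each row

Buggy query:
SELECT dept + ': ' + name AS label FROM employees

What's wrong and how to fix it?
Bug: '+' is numeric addition; on text columns SQLite converts them to 0 instead of concatenating

Fix: Use the || operator for string concatenation

Corrected query:
SELECT dept || ': ' || name AS label FROM employees

Result:
label            
-----------------
Legal: Hank      
Engineering: Kate
Sales: Kate      
Sales: Carol     
Legal: Alice     
Legal: Frank     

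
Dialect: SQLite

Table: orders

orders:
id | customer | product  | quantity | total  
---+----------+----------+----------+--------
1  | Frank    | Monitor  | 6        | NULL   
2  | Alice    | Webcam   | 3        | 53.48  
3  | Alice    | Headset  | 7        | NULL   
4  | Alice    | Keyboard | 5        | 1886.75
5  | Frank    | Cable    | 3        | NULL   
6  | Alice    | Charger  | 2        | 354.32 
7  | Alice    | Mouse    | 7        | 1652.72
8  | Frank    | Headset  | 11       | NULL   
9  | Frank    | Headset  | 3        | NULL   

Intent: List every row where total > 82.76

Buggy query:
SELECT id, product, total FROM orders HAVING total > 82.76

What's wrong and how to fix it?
Bug: This is a non-aggregate query (no GROUP BY, no aggregates), so in SQLite the HAVING clause is invalid here; a row-level condition belongs in WHERE

Fix: Use WHERE for row-level filtering

Corrected query:
SELECT id, product, total FROM orders WHERE total > 82.76

Result:
id | product  | total  
---+----------+--------
4  | Keyboard | 1886.75
6  | Charger  | 354.32 
7  | Mouse    | 1652.72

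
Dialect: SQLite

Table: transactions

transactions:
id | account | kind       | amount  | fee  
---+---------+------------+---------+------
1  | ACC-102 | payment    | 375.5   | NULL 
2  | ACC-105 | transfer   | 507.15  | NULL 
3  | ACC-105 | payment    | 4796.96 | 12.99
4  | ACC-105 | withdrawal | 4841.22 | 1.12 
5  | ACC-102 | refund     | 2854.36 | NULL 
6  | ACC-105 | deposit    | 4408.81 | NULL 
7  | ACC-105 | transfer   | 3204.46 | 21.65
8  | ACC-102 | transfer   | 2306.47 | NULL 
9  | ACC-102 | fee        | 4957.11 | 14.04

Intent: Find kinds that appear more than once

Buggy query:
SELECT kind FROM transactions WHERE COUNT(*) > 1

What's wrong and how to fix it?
Bug: COUNT(*) is an aggregate and cannot be used in WHERE

Fix: GROUP BY kind, then filter groups with HAVING COUNT(*) > 1

Corrected query:
SELECT kind FROM transactions GROUP BY kind HAVING COUNT(*) > 1

Result:
kind    
--------
payment 
transfer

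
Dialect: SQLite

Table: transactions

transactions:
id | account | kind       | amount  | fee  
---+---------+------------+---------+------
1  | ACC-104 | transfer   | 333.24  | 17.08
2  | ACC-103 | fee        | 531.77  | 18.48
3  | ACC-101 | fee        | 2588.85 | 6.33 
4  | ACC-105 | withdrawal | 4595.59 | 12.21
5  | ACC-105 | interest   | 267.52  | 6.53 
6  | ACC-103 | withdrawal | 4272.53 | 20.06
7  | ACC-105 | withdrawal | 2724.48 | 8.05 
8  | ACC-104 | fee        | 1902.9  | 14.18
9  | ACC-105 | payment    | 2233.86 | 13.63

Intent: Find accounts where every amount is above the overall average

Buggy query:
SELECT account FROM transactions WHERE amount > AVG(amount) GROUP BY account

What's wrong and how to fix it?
Bug: AVG() is an aggregate; it can't sit directly in WHERE

Fix: Use a subquery for AVG and a HAVING MIN(...) filter so the condition holds for every row in the group

Corrected query:
SELECT account FROM transactions GROUP BY account HAVING MIN(amount) > (SELECT AVG(amount) FROM transactions)

Result:
account
-------
ACC-101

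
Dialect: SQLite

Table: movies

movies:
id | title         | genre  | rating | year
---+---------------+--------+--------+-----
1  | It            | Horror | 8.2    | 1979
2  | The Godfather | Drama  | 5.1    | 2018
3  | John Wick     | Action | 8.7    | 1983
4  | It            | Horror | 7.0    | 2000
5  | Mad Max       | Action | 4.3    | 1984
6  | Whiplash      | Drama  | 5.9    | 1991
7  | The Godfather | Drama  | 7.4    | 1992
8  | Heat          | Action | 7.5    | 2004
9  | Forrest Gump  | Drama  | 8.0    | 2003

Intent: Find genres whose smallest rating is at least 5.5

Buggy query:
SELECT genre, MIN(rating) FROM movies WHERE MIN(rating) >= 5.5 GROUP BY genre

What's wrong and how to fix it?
Bug: Aggregates like MIN are computed per group after WHERE runs

Fix: Replace WHERE with HAVING after the GROUP BY

Corrected query:
SELECT genre, MIN(rating) FROM movies GROUP BY genre HAVING MIN(rating) >= 5.5

Result:
genre  | MIN(rating)
-------+------------
Horror | 7          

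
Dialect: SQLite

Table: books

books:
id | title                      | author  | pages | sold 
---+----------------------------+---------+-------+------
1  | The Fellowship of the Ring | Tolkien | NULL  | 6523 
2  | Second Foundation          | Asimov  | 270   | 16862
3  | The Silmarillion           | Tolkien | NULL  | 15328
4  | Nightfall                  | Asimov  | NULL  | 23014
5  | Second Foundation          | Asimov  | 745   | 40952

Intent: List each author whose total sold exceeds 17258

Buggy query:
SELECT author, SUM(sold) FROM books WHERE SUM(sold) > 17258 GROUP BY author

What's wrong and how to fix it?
Bug: WHERE runs before GROUP BY, so aggregates aren't available there

Fix: Use HAVING (which filters groups after aggregation) instead of WHERE

Corrected query:
SELECT author, SUM(sold) FROM books GROUP BY author HAVING SUM(sold) > 17258

Result:
author  | SUM(sold)
--------+----------
Asimov  | 80828    
Tolkien | 21851    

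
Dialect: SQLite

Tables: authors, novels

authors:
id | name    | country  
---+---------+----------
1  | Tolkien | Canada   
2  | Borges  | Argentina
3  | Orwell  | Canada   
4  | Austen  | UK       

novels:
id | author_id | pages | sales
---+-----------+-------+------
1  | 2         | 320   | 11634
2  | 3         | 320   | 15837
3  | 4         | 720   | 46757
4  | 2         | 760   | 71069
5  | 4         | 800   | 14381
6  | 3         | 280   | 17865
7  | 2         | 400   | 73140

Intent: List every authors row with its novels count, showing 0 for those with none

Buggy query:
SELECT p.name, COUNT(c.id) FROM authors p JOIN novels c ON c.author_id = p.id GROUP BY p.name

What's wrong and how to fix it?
Bug: INNER JOIN drops authors rows that have no matching novels rows

Fix: Use LEFT JOIN so parents without children still appear (COUNT(c.id) gives 0)

Corrected query:
SELECT p.name, COUNT(c.id) FROM authors p LEFT JOIN novels c ON c.author_id = p.id GROUP BY p.name

Result:
name    | COUNT(c.id)
--------+------------
Austen  | 2          
Borges  | 3          
Orwell  | 2          
Tolkien | 0          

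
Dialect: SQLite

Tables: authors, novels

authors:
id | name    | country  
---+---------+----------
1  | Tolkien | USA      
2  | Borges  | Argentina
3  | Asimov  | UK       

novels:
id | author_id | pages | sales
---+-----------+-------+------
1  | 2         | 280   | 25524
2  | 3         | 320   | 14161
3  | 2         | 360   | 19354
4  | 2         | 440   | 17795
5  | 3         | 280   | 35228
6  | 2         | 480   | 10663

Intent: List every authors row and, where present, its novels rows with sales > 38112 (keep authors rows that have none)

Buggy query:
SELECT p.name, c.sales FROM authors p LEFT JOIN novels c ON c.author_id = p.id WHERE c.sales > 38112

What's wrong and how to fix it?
Bug: Filtering c.sales in WHERE discards the NULL rows produced by LEFT JOIN, turning it into an inner join

Fix: Put 'c.sales > 38112' in the JOIN's ON clause instead of WHERE

Corrected query:
SELECT p.name, c.sales FROM authors p LEFT JOIN novels c ON c.author_id = p.id AND c.sales > 38112

Result:
name    | sales
--------+------
Tolkien | NULL 
Borges  | NULL 
Asimov  | NULL 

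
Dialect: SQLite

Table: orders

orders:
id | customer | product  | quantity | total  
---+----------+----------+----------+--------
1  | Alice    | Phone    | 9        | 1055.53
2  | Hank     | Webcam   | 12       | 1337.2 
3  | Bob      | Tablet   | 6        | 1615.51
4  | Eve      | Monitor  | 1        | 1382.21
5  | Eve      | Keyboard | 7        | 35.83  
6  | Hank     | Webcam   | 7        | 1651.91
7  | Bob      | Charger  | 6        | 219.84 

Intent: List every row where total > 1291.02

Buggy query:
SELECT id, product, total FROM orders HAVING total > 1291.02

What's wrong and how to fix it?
Bug: This is a non-aggregate query (no GROUP BY, no aggregates), so in SQLite the HAVING clause is invalid here; a row-level condition belongs in WHERE

Fix: Use WHERE for row-level filtering

Corrected query:
SELECT id, product, total FROM orders WHERE total > 1291.02

Result:
id | product | total  
---+---------+--------
2  | Webcam  | 1337.2 
3  | Tablet  | 1615.51
4  | Monitor | 1382.21
6  | Webcam  | 1651.91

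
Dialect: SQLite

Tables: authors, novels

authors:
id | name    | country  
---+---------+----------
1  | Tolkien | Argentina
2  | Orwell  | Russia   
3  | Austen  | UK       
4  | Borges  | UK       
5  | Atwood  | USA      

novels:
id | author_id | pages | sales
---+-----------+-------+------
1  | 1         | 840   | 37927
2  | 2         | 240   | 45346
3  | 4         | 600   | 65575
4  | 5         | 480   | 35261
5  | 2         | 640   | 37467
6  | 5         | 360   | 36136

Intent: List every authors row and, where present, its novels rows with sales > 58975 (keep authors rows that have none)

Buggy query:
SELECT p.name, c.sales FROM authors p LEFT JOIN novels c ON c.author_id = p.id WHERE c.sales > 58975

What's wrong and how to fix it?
Bug: Filtering c.sales in WHERE discards the NULL rows produced by LEFT JOIN, turning it into an inner join

Fix: Move the right-table condition into the ON clause so unmatched parents are kept

Corrected query:
SELECT p.name, c.sales FROM authors p LEFT JOIN novels c ON c.author_id = p.id AND c.sales > 58975

Result:
name    | sales
--------+------
Tolkien | NULL 
Orwell  | NULL 
Austen  | NULL 
Borges  | 65575
Atwood  | NULL 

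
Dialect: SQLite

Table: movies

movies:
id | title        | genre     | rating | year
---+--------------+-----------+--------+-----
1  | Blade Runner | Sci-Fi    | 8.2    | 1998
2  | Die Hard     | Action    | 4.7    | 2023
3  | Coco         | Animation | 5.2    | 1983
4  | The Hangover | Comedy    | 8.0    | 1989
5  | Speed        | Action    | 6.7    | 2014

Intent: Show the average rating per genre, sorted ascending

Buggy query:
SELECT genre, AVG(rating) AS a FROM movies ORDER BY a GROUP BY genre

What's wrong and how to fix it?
Bug: ORDER BY appears before GROUP BY; SQL clause order requires GROUP BY first

Fix: Reorder: SELECT … FROM … GROUP BY … ORDER BY …

Corrected query:
SELECT genre, AVG(rating) AS a FROM movies GROUP BY genre ORDER BY a

Result:
genre     | a  
----------+----
Animation | 5.2
Action    | 5.7
Comedy    | 8  
Sci-Fi    | 8.2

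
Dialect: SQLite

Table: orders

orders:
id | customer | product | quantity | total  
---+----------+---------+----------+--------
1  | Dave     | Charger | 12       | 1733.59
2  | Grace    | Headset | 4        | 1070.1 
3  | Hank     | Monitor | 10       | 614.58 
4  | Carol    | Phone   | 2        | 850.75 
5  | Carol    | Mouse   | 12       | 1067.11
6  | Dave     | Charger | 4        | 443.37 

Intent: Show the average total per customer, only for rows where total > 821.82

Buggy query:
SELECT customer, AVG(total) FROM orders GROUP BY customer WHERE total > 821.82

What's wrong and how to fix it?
Bug: WHERE cannot follow GROUP BY

Fix: Place WHERE between FROM and GROUP BY

Corrected query:
SELECT customer, AVG(total) FROM orders WHERE total > 821.82 GROUP BY customer

Result:
customer | AVG(total)
---------+-----------
Carol    | 958.93    
Dave     | 1733.59   
Grace    | 1070.1    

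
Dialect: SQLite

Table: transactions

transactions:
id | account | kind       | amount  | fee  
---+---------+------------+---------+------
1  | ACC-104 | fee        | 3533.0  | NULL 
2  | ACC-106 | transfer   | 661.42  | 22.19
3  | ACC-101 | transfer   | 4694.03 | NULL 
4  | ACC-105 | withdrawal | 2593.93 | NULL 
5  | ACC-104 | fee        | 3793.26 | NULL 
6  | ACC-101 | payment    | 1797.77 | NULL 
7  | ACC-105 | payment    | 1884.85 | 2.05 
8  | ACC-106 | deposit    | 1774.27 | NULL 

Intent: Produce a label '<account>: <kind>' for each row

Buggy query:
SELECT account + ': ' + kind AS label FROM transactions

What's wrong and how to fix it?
Bug: '+' is numeric addition; on text columns SQLite converts them to 0 instead of concatenating

Fix: Use the || operator for string concatenation

Corrected query:
SELECT account || ': ' || kind AS label FROM transactions

Result:
label              
-------------------
ACC-104: fee       
ACC-106: transfer  
ACC-101: transfer  
ACC-105: withdrawal
ACC-104: fee       
ACC-101: payment   
ACC-105: payment   
ACC-106: deposit   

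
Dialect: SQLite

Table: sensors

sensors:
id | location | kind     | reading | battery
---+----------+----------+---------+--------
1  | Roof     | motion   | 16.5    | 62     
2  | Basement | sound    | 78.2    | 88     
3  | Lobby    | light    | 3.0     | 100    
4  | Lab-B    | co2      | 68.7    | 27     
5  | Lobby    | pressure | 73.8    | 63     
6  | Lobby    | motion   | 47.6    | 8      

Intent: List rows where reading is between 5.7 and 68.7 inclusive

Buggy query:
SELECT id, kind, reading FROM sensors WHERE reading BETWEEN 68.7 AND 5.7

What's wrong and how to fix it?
Bug: The bounds are reversed; BETWEEN a AND b requires a <= b to match anything

Fix: Swap the bounds so the smaller value comes first

Corrected query:
SELECT id, kind, reading FROM sensors WHERE reading BETWEEN 5.7 AND 68.7

Result:
id | kind   | reading
---+--------+--------
1  | motion | 16.5   
4  | co2    | 68.7   
6  | motion | 47.6   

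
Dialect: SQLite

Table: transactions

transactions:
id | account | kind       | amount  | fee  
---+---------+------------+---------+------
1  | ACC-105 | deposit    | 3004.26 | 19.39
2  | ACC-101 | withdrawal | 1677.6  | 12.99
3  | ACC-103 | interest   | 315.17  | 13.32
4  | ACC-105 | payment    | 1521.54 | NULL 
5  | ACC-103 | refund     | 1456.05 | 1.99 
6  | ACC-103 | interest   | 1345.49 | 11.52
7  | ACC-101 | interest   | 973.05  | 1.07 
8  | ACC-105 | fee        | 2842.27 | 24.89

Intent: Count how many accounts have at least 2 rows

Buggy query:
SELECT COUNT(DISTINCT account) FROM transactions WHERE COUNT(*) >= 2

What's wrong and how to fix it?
Bug: WHERE filters individual rows, not groups, so a group-level COUNT is invalid there

Fix: Use a subquery that GROUPs and filters with HAVING, then count its rows

Corrected query:
SELECT COUNT(*) FROM (SELECT account FROM transactions GROUP BY account HAVING COUNT(*) >= 2)

Result:
COUNT(*)
--------
3       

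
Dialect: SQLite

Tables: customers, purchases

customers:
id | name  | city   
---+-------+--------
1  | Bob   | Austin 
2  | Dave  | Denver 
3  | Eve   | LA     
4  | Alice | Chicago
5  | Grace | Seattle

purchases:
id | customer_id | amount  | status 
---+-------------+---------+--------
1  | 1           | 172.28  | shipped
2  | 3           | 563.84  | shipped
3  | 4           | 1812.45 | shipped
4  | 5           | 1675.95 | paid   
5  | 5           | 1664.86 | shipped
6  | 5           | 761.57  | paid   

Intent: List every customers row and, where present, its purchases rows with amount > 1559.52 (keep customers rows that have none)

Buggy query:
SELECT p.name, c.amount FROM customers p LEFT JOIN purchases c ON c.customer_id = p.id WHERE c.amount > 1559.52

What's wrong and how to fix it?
Bug: A WHERE condition on the right-hand table after LEFT JOIN drops unmatched parents

Fix: Move the right-table condition into the ON clause so unmatched parents are kept

Corrected query:
SELECT p.name, c.amount FROM customers p LEFT JOIN purchases c ON c.customer_id = p.id AND c.amount > 1559.52

Result:
name  | amount 
------+--------
Bob   | NULL   
Dave  | NULL   
Eve   | NULL   
Alice | 1812.45
Grace | 1664.86
Grace | 1675.95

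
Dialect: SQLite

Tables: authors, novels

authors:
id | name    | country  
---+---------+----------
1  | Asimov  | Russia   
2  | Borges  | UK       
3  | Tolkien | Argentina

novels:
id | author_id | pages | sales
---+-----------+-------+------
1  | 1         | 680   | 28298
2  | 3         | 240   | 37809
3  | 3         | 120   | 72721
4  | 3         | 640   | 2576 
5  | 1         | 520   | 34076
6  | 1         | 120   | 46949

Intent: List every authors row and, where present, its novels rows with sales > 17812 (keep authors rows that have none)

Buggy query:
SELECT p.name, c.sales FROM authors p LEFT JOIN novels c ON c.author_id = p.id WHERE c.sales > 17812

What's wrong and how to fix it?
Bug: Filtering c.sales in WHERE discards the NULL rows produced by LEFT JOIN, turning it into an inner join

Fix: Put 'c.sales > 17812' in the JOIN's ON clause instead of WHERE

Corrected query:
SELECT p.name, c.sales FROM authors p LEFT JOIN novels c ON c.author_id = p.id AND c.sales > 17812

Result:
name    | sales
--------+------
Asimov  | 28298
Asimov  | 34076
Asimov  | 46949
Borges  | NULL 
Tolkien | 37809
Tolkien | 72721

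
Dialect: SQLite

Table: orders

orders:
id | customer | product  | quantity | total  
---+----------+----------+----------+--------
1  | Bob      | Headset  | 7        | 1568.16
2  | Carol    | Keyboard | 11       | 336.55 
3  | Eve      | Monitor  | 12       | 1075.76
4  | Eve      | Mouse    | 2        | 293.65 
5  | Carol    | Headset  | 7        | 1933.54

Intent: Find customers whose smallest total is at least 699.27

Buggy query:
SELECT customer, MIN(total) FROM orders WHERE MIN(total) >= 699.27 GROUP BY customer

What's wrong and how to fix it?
Bug: Aggregates like MIN are computed per group after WHERE runs

Fix: Replace WHERE with HAVING after the GROUP BY

Corrected query:
SELECT customer, MIN(total) FROM orders GROUP BY customer HAVING MIN(total) >= 699.27

Result:
customer | MIN(total)
---------+-----------
Bob      | 1568.16   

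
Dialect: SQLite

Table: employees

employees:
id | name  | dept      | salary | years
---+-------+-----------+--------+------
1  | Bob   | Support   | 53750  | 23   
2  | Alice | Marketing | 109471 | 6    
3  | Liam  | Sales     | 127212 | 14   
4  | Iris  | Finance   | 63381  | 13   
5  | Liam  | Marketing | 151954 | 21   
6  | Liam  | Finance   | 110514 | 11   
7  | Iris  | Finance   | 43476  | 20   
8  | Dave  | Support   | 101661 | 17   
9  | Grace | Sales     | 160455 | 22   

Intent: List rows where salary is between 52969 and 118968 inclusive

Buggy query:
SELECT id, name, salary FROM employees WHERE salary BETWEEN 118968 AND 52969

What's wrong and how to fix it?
Bug: BETWEEN expects the lower bound first; with 118968 AND 52969 the range is empty

Fix: Swap the bounds so the smaller value comes first

Corrected query:
SELECT id, name, salary FROM employees WHERE salary BETWEEN 52969 AND 118968

Result:
id | name  | salary
---+-------+-------
1  | Bob   | 53750 
2  | Alice | 109471
4  | Iris  | 63381 
6  | Liam  | 110514
8  | Dave  | 101661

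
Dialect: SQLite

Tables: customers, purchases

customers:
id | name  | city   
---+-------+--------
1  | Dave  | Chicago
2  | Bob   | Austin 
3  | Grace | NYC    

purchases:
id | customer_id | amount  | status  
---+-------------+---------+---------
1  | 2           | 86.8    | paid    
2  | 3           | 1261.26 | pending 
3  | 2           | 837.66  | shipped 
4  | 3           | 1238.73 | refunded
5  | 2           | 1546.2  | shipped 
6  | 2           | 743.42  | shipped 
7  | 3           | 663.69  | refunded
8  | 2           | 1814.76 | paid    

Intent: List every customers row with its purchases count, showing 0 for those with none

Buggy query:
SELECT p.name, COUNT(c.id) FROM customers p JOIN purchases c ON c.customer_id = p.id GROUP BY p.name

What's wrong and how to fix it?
Bug: INNER JOIN drops customers rows that have no matching purchases rows

Fix: Switch to LEFT JOIN to retain unmatched parent rows

Corrected query:
SELECT p.name, COUNT(c.id) FROM customers p LEFT JOIN purchases c ON c.customer_id = p.id GROUP BY p.name

Result:
name  | COUNT(c.id)
------+------------
Bob   | 5          
Dave  | 0          
Grace | 3          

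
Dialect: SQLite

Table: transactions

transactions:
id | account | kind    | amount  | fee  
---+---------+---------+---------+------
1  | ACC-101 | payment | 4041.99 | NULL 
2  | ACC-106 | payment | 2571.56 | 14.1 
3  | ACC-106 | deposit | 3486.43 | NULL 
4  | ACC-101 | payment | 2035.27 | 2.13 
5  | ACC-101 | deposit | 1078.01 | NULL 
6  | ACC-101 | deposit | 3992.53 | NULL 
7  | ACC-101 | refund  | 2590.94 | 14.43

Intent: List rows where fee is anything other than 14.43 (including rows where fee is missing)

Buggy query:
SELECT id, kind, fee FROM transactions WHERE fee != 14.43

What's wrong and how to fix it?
Bug: 'fee != 14.43' is unknown when fee is NULL, so NULL rows are silently excluded

Fix: Handle NULL separately with IS NULL alongside the inequality

Corrected query:
SELECT id, kind, fee FROM transactions WHERE fee != 14.43 OR fee IS NULL

Result:
id | kind    | fee 
---+---------+-----
1  | payment | NULL
2  | payment | 14.1
3  | deposit | NULL
4  | payment | 2.13
5  | deposit | NULL
6  | deposit | NULL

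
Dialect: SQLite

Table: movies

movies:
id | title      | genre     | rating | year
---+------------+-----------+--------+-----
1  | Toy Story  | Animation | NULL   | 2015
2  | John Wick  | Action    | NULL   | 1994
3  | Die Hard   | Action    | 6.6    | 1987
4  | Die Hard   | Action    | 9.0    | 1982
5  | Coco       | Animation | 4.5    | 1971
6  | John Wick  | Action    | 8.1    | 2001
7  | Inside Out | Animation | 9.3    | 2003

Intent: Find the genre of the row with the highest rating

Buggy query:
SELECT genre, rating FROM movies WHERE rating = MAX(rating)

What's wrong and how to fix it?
Bug: MAX(rating) is an aggregate and cannot be used directly in WHERE

Fix: Wrap MAX in a scalar subquery so WHERE compares against a single value

Corrected query:
SELECT genre, rating FROM movies WHERE rating = (SELECT MAX(rating) FROM movies)

Result:
genre     | rating
----------+-------
Animation | 9.3   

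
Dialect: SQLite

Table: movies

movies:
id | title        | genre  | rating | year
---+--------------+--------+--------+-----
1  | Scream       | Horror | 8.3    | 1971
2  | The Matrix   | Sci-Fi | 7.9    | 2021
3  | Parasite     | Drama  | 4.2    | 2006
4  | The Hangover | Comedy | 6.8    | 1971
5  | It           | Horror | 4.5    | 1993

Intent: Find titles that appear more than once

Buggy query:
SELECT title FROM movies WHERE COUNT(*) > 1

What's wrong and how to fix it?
Bug: WHERE can't reference COUNT(*); aggregates are computed after WHERE

Fix: Group first, then use HAVING for the count condition

Corrected query:
SELECT title FROM movies GROUP BY title HAVING COUNT(*) > 1

Result:
(no rows)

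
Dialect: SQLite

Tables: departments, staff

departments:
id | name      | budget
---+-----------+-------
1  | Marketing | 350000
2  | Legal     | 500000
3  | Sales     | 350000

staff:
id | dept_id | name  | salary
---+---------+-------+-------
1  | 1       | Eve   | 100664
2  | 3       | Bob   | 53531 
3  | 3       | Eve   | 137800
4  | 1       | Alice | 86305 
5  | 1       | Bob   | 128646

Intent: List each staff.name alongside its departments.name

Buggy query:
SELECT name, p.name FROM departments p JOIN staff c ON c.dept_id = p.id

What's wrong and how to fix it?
Bug: Both tables have a 'name' column; the unqualified reference is ambiguous

Fix: Prefix ambiguous columns with the table alias

Corrected query:
SELECT c.name, p.name FROM departments p JOIN staff c ON c.dept_id = p.id

Result:
name  | name     
------+----------
Eve   | Marketing
Bob   | Sales    
Eve   | Sales    
Alice | Marketing
Bob   | Marketing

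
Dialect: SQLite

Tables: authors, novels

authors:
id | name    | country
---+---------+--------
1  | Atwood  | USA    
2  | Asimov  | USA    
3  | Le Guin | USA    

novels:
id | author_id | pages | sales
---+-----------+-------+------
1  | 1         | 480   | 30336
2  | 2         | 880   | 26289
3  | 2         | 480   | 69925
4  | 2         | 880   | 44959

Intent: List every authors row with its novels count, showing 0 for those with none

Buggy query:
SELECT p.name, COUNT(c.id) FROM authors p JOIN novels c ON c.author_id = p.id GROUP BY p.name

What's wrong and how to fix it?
Bug: An inner join excludes parents with zero children

Fix: Use LEFT JOIN so parents without children still appear (COUNT(c.id) gives 0)

Corrected query:
SELECT p.name, COUNT(c.id) FROM authors p LEFT JOIN novels c ON c.author_id = p.id GROUP BY p.name

Result:
name    | COUNT(c.id)
--------+------------
Asimov  | 3          
Atwood  | 1          
Le Guin | 0          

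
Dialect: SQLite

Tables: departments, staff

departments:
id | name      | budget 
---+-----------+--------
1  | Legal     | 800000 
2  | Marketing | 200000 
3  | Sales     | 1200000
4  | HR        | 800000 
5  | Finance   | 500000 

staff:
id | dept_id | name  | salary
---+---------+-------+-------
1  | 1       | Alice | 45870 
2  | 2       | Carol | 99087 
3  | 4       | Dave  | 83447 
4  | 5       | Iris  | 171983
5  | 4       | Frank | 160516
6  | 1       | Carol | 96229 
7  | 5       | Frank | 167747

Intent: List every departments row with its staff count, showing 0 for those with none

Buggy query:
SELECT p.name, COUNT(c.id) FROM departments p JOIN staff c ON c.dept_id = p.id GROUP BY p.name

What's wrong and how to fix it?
Bug: An inner join excludes parents with zero children

Fix: Switch to LEFT JOIN to retain unmatched parent rows

Corrected query:
SELECT p.name, COUNT(c.id) FROM departments p LEFT JOIN staff c ON c.dept_id = p.id GROUP BY p.name

Result:
name      | COUNT(c.id)
----------+------------
Finance   | 2          
HR        | 2          
Legal     | 2          
Marketing | 1          
Sales     | 0          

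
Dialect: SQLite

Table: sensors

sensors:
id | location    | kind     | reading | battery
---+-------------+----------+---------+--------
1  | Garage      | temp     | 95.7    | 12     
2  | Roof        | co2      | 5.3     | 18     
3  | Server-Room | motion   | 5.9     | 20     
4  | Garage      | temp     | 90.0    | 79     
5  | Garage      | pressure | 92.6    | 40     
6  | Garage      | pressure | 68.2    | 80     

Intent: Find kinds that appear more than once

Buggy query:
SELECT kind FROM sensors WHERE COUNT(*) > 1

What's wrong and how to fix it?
Bug: COUNT(*) is an aggregate and cannot be used in WHERE

Fix: Group first, then use HAVING for the count condition

Corrected query:
SELECT kind FROM sensors GROUP BY kind HAVING COUNT(*) > 1

Result:
kind    
--------
pressure
temp    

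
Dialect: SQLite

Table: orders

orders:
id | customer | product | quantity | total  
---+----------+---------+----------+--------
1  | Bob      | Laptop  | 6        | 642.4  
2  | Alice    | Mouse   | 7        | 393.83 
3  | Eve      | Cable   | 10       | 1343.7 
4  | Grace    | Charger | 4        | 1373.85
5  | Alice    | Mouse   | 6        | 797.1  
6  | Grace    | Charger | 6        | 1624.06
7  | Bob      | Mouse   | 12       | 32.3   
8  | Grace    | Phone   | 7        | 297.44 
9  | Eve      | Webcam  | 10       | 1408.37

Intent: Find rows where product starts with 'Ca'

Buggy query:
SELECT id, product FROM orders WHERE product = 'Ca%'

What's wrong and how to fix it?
Bug: Wildcards only work with LIKE; '=' treats '%' as a literal character

Fix: Use LIKE for wildcard pattern matching

Corrected query:
SELECT id, product FROM orders WHERE product LIKE 'Ca%'

Result:
id | product
---+--------
3  | Cable  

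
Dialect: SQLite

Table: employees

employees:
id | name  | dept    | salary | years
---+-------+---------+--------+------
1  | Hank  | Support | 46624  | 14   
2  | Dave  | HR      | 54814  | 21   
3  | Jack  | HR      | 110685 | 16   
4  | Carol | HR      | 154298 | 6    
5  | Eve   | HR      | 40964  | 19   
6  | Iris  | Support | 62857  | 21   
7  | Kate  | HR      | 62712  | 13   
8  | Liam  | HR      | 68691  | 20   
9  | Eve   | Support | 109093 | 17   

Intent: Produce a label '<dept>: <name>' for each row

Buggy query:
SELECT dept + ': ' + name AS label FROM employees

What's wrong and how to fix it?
Bug: '+' is numeric addition; on text columns SQLite converts them to 0 instead of concatenating

Fix: Use the || operator for string concatenation

Corrected query:
SELECT dept || ': ' || name AS label FROM employees

Result:
label        
-------------
Support: Hank
HR: Dave     
HR: Jack     
HR: Carol    
HR: Eve      
Support: Iris
HR: Kate     
HR: Liam     
Support: Eve 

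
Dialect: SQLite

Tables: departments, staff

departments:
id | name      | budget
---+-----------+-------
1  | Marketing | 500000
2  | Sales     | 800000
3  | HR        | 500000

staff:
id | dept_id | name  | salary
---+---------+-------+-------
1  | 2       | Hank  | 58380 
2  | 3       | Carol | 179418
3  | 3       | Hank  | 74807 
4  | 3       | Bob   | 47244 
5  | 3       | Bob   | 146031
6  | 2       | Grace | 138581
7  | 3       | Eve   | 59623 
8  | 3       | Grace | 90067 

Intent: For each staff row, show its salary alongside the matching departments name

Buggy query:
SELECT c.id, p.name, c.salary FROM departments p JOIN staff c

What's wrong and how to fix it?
Bug: JOIN with no ON clause produces a cartesian product; every staff row pairs with every departments row

Fix: Add ON c.dept_id = p.id to the JOIN

Corrected query:
SELECT c.id, p.name, c.salary FROM departments p JOIN staff c ON c.dept_id = p.id

Result:
id | name  | salary
---+-------+-------
1  | Sales | 58380 
2  | HR    | 179418
3  | HR    | 74807 
4  | HR    | 47244 
5  | HR    | 146031
6  | Sales | 138581
7  | HR    | 59623 
8  | HR    | 90067 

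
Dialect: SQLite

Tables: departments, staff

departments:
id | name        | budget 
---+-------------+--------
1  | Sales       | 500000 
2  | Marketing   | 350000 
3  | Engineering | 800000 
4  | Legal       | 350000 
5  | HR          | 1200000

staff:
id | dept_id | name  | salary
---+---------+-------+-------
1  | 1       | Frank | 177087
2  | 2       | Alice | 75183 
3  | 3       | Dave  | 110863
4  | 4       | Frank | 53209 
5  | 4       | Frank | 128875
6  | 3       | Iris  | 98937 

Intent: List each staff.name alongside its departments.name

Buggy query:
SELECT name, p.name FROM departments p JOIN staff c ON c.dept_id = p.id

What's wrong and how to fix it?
Bug: Both tables have a 'name' column; the unqualified reference is ambiguous

Fix: Prefix ambiguous columns with the table alias

Corrected query:
SELECT c.name, p.name FROM departments p JOIN staff c ON c.dept_id = p.id

Result:
name  | name       
------+------------
Frank | Sales      
Alice | Marketing  
Dave  | Engineering
Frank | Legal      
Frank | Legal      
Iris  | Engineering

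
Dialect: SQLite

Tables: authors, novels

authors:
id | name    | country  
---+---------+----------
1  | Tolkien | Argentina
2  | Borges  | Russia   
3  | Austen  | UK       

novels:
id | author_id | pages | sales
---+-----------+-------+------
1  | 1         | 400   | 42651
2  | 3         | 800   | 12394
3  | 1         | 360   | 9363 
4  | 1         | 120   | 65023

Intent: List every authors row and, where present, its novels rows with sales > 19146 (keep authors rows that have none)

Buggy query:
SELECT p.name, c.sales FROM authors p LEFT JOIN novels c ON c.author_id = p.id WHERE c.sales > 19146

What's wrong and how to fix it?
Bug: A WHERE condition on the right-hand table after LEFT JOIN drops unmatched parents

Fix: Put 'c.sales > 19146' in the JOIN's ON clause instead of WHERE

Corrected query:
SELECT p.name, c.sales FROM authors p LEFT JOIN novels c ON c.author_id = p.id AND c.sales > 19146

Result:
name    | sales
--------+------
Tolkien | 42651
Tolkien | 65023
Borges  | NULL 
Austen  | NULL 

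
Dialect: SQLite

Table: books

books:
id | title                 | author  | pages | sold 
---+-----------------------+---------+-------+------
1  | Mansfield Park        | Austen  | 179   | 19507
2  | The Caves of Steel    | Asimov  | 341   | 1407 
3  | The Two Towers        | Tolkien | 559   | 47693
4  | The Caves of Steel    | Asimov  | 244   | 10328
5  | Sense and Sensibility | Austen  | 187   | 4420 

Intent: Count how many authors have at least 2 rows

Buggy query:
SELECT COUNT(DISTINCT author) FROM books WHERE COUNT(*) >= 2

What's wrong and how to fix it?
Bug: WHERE filters individual rows, not groups, so a group-level COUNT is invalid there

Fix: Use a subquery that GROUPs and filters with HAVING, then count its rows

Corrected query:
SELECT COUNT(*) FROM (SELECT author FROM books GROUP BY author HAVING COUNT(*) >= 2)

Result:
COUNT(*)
--------
2       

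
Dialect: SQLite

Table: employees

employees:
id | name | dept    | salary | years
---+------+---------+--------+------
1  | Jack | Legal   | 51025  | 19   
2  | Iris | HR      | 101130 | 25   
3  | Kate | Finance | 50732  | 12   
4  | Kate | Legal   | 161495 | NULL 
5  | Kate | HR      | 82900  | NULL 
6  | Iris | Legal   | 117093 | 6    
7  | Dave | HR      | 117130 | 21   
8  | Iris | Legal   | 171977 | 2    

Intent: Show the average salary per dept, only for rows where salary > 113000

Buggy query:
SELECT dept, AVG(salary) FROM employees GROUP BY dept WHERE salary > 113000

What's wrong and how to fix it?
Bug: Row-level WHERE must come before GROUP BY in the clause order

Fix: Place WHERE between FROM and GROUP BY

Corrected query:
SELECT dept, AVG(salary) FROM employees WHERE salary > 113000 GROUP BY dept

Result:
dept  | AVG(salary)  
------+--------------
HR    | 117130       
Legal | 150188.333333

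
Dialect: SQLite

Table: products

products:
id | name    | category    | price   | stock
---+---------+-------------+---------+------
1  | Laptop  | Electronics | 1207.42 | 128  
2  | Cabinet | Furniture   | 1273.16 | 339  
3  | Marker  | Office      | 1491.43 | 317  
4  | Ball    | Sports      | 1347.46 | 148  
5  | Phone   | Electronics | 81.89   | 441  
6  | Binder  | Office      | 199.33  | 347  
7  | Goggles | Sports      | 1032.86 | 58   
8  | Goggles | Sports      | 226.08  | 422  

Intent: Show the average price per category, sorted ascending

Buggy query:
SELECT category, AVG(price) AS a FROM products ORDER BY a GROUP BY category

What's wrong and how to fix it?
Bug: ORDER BY appears before GROUP BY; SQL clause order requires GROUP BY first

Fix: Reorder: SELECT … FROM … GROUP BY … ORDER BY …

Corrected query:
SELECT category, AVG(price) AS a FROM products GROUP BY category ORDER BY a

Result:
category    | a      
------------+--------
Electronics | 644.655
Office      | 845.38 
Sports      | 868.8  
Furniture   | 1273.16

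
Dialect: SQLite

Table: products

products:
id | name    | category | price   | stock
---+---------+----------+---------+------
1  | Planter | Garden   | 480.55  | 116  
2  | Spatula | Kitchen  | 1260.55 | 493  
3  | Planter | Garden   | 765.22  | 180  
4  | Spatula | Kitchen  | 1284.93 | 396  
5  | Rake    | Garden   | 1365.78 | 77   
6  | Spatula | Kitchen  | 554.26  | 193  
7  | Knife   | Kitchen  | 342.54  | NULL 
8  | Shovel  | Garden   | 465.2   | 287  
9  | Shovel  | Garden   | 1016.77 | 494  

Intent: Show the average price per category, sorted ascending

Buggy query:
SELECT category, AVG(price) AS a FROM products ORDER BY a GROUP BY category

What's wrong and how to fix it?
Bug: GROUP BY must precede ORDER BY

Fix: Reorder: SELECT … FROM … GROUP BY … ORDER BY …

Corrected query:
SELECT category, AVG(price) AS a FROM products GROUP BY category ORDER BY a

Result:
category | a      
---------+--------
Garden   | 818.704
Kitchen  | 860.57 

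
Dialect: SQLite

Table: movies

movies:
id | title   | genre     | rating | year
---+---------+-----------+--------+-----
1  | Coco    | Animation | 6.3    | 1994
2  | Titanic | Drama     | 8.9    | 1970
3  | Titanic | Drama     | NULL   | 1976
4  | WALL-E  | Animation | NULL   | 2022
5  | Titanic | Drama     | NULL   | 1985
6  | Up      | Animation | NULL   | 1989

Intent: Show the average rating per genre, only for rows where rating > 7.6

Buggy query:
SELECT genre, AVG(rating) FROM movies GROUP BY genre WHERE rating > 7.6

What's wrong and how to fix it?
Bug: WHERE cannot follow GROUP BY

Fix: Move the WHERE clause before GROUP BY

Corrected query:
SELECT genre, AVG(rating) FROM movies WHERE rating > 7.6 GROUP BY genre

Result:
genre | AVG(rating)
------+------------
Drama | 8.9        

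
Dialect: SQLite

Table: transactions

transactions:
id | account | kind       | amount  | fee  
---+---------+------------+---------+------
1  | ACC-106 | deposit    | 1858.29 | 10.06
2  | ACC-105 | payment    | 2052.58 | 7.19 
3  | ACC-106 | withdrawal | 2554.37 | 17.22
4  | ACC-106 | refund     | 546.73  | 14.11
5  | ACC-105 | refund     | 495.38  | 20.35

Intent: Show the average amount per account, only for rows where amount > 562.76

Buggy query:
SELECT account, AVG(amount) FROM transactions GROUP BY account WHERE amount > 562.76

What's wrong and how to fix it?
Bug: WHERE cannot follow GROUP BY

Fix: Place WHERE between FROM and GROUP BY

Corrected query:
SELECT account, AVG(amount) FROM transactions WHERE amount > 562.76 GROUP BY account

Result:
account | AVG(amount)
--------+------------
ACC-105 | 2052.58    
ACC-106 | 2206.33    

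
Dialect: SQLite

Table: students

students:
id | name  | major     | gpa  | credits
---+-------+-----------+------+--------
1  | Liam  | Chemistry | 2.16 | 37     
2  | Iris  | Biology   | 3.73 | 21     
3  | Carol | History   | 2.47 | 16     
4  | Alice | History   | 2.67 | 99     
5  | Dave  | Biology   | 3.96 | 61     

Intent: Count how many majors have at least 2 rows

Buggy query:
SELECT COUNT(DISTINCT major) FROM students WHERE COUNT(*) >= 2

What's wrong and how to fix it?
Bug: COUNT(*) cannot appear in WHERE; the per-group count doesn't exist yet

Fix: Use a subquery that GROUPs and filters with HAVING, then count its rows

Corrected query:
SELECT COUNT(*) FROM (SELECT major FROM students GROUP BY major HAVING COUNT(*) >= 2)

Result:
COUNT(*)
--------
2       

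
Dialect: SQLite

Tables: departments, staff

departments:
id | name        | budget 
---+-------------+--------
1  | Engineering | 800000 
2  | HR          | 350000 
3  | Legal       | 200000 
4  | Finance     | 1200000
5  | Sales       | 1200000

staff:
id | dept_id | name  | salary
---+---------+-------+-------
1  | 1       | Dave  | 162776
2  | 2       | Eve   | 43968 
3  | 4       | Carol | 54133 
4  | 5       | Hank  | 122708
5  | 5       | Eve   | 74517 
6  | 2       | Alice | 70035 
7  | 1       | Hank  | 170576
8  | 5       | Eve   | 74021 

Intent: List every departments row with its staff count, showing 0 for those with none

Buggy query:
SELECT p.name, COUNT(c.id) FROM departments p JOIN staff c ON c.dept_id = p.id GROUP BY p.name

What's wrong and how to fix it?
Bug: An inner join excludes parents with zero children

Fix: Switch to LEFT JOIN to retain unmatched parent rows

Corrected query:
SELECT p.name, COUNT(c.id) FROM departments p LEFT JOIN staff c ON c.dept_id = p.id GROUP BY p.name

Result:
name        | COUNT(c.id)
------------+------------
Engineering | 2          
Finance     | 1          
HR          | 2          
Legal       | 0          
Sales       | 3          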